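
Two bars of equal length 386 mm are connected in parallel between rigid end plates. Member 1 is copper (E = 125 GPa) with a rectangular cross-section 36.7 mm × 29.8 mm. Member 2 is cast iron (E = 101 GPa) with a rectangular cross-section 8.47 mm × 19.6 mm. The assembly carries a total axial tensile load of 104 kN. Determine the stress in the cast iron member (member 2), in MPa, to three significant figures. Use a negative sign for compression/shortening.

A_1 = 1094 mm².
A_2 = 166 mm².
Equal strain + equilibrium ⇒ each member carries load in proportion to AE: A₁E₁ = 136700000 N, A₂E₂ = 16770000 N, ΣAE = 153500000 N.
σ₂ = P·E₂/ΣAE = 104000·101000/153500000 = 68.44 MPa.

68.4 MPa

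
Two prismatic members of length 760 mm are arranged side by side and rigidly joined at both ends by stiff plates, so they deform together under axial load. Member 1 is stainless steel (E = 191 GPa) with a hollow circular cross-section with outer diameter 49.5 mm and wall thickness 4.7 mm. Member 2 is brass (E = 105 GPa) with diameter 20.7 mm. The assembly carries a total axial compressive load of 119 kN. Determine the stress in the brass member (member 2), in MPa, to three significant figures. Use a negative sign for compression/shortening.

-77.3 MPa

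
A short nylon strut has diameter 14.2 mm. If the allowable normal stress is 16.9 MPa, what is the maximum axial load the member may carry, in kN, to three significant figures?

2.68 kN

A = 158.4 mm².
P_max = σ_allow · A = 16.9 · 158.4 = 2676 N = 2.676 kN.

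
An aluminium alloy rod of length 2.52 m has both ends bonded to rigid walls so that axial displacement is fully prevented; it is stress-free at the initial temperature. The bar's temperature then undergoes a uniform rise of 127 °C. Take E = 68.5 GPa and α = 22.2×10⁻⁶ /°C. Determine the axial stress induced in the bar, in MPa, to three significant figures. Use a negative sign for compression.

Free thermal expansion αLΔT = 22.2e-6 · 2520 · 127 = 7.105 mm.
The walls impose strain ε = −(7.105)/2520 = -2.8194e-03; σ = Eε = 68500 · -2.8194e-03 = -193.1 MPa.

-193 MPa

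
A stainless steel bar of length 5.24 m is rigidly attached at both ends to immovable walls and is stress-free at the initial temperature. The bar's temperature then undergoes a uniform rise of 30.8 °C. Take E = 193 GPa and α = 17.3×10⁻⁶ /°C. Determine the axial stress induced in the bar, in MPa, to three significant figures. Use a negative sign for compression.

-103 MPa

Free thermal expansion αLΔT = 17.3e-6 · 5240 · 30.8 = 2.792 mm.
The walls impose strain ε = −(2.792)/5240 = -5.3284e-04; σ = Eε = 193000 · -5.3284e-04 = -102.8 MPa.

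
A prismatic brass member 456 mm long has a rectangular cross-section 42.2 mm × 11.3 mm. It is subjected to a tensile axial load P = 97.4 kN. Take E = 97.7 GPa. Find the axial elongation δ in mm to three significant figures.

0.953 mm

A = 476.9 mm².
δ_mech = NL/(AE) = 97400·456/(476.9·97700) = 0.9533 mm.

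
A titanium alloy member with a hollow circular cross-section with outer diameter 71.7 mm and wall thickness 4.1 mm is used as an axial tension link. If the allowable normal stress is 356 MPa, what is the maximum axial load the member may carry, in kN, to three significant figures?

A = 870.7 mm².
P_max = σ_allow · A = 356 · 870.7 = 310000 N = 310 kN.

310 kN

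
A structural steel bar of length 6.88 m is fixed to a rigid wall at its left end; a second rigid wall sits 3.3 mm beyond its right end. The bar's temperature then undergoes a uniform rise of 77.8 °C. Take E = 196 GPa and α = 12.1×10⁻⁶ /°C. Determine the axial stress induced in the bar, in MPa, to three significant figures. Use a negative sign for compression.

-90.5 MPa

Free thermal expansion αLΔT = 12.1e-6 · 6880 · 77.8 = 6.477 mm.
The walls engage after the gap closes; constrained expansion = 6.477 − 3.3 = 3.177 mm.
The walls impose strain ε = −(3.177)/6880 = -4.6173e-04; σ = Eε = 196000 · -4.6173e-04 = -90.5 MPa.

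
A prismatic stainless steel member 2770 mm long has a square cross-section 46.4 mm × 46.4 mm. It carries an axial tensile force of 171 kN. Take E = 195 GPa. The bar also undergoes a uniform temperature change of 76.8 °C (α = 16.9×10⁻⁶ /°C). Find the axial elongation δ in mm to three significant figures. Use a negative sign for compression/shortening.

4.72 mm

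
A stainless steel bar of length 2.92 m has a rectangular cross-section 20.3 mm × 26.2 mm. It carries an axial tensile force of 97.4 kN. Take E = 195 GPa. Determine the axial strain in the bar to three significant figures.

9.39e-04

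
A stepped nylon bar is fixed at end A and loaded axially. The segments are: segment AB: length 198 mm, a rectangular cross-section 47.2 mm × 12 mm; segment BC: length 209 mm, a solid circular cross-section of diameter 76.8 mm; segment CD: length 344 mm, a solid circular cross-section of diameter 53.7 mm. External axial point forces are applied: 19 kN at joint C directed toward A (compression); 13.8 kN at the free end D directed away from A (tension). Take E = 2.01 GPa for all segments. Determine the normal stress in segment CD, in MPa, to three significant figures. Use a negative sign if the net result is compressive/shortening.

6.09 MPa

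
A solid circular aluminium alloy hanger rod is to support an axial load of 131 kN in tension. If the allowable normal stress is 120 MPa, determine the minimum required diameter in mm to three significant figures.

Required area A ≥ P/σ_allow = 131000/120 = 1092 mm².
For a solid circular section, d ≥ √(4A/π) = 37.28 mm.

37.3 mm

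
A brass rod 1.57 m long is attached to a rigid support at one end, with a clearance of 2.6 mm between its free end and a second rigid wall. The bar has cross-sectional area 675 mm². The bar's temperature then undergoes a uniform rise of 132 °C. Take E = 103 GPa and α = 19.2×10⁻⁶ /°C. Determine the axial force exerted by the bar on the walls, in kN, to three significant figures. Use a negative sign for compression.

-61.1 kN

Free thermal expansion αLΔT = 19.2e-6 · 1570 · 132 = 3.979 mm.
The walls engage after the gap closes; constrained expansion = 3.979 − 2.6 = 1.379 mm.
The walls impose strain ε = −(1.379)/1570 = -8.7835e-04; σ = Eε = 103000 · -8.7835e-04 = -90.47 MPa.
Wall reaction R = σ·A = -90.47·675 = -61070 N = -61.07 kN.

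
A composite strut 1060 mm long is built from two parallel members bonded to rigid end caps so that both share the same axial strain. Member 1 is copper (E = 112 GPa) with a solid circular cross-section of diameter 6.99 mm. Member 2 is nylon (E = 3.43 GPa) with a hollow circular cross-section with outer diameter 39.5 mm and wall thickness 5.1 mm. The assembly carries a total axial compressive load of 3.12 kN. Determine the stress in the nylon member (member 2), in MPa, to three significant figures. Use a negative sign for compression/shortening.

A_1 = 38.37 mm².
A_2 = 551.2 mm².
Equal strain + equilibrium ⇒ each member carries load in proportion to AE: A₁E₁ = 4298000 N, A₂E₂ = 1890000 N, ΣAE = 6188000 N.
σ₂ = P·E₂/ΣAE = -3120·3430/6188000 = -1.729 MPa.

-1.73 MPa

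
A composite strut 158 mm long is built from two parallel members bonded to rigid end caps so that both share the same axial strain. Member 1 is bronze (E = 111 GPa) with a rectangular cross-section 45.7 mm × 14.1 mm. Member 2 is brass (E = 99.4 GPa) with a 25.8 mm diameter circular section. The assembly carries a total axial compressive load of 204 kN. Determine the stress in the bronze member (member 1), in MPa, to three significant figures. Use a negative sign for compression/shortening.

-183 MPa

A_1 = 644.4 mm².
A_2 = 522.8 mm².
Equal strain + equilibrium ⇒ each member carries load in proportion to AE: A₁E₁ = 71530000 N, A₂E₂ = 51970000 N, ΣAE = 123500000 N.
σ₁ = P·E₁/ΣAE = -204000·111000/123500000 = -183.4 MPa.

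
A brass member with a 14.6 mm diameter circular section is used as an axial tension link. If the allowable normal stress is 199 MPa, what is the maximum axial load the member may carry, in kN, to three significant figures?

A = 167.4 mm².
P_max = σ_allow · A = 199 · 167.4 = 33320 N = 33.32 kN.

33.3 kN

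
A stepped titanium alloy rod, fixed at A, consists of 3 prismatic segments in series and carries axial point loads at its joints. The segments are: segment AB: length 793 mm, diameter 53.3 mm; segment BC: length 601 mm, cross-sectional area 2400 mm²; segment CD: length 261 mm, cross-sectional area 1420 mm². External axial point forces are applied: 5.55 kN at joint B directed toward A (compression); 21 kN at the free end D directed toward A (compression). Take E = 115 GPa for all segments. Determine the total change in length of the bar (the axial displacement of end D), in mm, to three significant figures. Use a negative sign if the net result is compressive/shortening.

-0.161 mm

Internal axial forces (sectioning from the free end, tension +): N_CD = -21 kN, N_BC = -21 kN, N_AB = -26.55 kN.
A_AB = 2231 mm².
δ_AB = -26550·793/(2231·115000) = -0.08205 mm
δ_BC = -21000·601/(2400·115000) = -0.04573 mm
δ_CD = -21000·261/(1420·115000) = -0.03356 mm
δ = Σδ_i = -0.1613 mm.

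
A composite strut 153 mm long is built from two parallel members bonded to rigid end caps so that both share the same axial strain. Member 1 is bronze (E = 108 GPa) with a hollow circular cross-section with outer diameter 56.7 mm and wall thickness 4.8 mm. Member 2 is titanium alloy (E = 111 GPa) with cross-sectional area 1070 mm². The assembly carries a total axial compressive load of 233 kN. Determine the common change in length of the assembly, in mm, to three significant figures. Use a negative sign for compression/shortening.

A_1 = 782.6 mm².
Equal strain + equilibrium ⇒ each member carries load in proportion to AE: A₁E₁ = 84520000 N, A₂E₂ = 118800000 N, ΣAE = 203300000 N.
δ = PL/ΣAE = -233000·153/203300000 = -0.1754 mm.

-0.175 mm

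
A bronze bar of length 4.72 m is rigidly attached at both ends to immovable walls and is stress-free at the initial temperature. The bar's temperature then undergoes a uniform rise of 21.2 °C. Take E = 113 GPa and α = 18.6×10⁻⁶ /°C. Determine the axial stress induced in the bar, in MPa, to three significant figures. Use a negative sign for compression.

-44.6 MPa

Free thermal expansion αLΔT = 18.6e-6 · 4720 · 21.2 = 1.861 mm.
The walls impose strain ε = −(1.861)/4720 = -3.9432e-04; σ = Eε = 113000 · -3.9432e-04 = -44.56 MPa.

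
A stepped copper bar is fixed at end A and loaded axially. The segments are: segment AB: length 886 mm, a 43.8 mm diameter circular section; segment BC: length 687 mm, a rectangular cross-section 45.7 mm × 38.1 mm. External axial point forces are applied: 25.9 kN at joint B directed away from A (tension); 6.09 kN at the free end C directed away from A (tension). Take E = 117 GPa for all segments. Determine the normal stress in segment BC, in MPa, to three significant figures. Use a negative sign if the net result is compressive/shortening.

3.50 MPa

Internal axial forces (sectioning from the free end, tension +): N_BC = 6.09 kN, N_AB = 31.99 kN.
A_BC = 1741 mm².
σ_BC = N_BC/A_BC = 6090/1741 = 3.498 MPa.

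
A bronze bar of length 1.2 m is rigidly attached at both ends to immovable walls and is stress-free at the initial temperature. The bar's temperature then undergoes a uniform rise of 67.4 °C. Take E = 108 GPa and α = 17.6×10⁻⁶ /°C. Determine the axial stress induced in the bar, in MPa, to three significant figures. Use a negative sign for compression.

Free thermal expansion αLΔT = 17.6e-6 · 1200 · 67.4 = 1.423 mm.
The walls impose strain ε = −(1.423)/1200 = -1.1862e-03; σ = Eε = 108000 · -1.1862e-03 = -128.1 MPa.

-128 MPa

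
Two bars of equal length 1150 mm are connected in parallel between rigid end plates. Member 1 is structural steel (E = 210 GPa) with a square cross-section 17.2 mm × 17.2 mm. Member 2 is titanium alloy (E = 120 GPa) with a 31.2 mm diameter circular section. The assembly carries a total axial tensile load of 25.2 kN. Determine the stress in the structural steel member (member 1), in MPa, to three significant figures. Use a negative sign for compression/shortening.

34.4 MPa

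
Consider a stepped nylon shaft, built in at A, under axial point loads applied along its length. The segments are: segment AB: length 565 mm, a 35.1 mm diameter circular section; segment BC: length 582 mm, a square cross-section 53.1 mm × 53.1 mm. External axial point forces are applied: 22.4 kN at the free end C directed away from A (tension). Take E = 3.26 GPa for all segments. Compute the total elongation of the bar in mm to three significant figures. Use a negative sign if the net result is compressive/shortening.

5.43 mm

Internal axial forces (sectioning from the free end, tension +): N_BC = 22.4 kN, N_AB = 22.4 kN.
A_AB = 967.6 mm².
A_BC = 2820 mm².
δ_AB = 22400·565/(967.6·3260) = 4.012 mm
δ_BC = 22400·582/(2820·3260) = 1.418 mm
δ = Σδ_i = 5.43 mm.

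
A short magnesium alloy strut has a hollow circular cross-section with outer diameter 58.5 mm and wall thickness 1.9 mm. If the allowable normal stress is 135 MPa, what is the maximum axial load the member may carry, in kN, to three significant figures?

45.6 kN

A = 337.8 mm².
P_max = σ_allow · A = 135 · 337.8 = 45610 N = 45.61 kN.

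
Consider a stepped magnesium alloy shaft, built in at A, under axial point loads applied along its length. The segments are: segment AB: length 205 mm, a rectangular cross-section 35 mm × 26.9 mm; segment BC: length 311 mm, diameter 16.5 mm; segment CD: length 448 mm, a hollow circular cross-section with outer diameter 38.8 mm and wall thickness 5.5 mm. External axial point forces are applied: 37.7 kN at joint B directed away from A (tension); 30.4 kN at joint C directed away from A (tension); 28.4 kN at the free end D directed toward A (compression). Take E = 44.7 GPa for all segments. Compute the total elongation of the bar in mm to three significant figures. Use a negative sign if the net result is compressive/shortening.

Internal axial forces (sectioning from the free end, tension +): N_CD = -28.4 kN, N_BC = 2 kN, N_AB = 39.7 kN.
A_AB = 941.5 mm².
A_BC = 213.8 mm².
A_CD = 575.4 mm².
δ_AB = 39700·205/(941.5·44700) = 0.1934 mm
δ_BC = 2000·311/(213.8·44700) = 0.06508 mm
δ_CD = -28400·448/(575.4·44700) = -0.4947 mm
δ = Σδ_i = -0.2362 mm.

-0.236 mm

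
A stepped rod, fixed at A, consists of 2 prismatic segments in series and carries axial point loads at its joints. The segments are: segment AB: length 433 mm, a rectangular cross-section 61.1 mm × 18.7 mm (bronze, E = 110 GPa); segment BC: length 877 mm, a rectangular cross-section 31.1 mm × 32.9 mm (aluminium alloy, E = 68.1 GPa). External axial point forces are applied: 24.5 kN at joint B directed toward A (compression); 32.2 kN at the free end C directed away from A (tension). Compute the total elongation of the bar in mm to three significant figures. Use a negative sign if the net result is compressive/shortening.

0.432 mm

Internal axial forces (sectioning from the free end, tension +): N_BC = 32.2 kN, N_AB = 7.7 kN.
A_AB = 1143 mm².
A_BC = 1023 mm².
δ_AB = 7700·433/(1143·110000) = 0.02653 mm
δ_BC = 32200·877/(1023·68100) = 0.4053 mm
δ = Σδ_i = 0.4318 mm.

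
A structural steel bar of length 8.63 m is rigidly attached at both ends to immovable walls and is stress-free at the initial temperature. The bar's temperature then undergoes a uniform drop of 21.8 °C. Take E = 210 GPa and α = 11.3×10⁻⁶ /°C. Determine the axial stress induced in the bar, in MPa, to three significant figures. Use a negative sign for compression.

51.7 MPa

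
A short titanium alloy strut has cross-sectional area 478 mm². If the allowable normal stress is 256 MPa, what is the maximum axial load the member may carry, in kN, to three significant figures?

P_max = σ_allow · A = 256 · 478 = 122400 N = 122.4 kN.

122 kN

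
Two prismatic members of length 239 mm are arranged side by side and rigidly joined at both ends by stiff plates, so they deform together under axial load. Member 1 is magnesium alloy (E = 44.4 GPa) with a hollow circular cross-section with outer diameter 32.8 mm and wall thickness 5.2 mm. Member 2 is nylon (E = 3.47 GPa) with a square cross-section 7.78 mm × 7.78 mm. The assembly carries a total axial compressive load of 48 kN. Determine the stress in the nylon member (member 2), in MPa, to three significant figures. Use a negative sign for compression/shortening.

-8.23 MPa

A_1 = 450.9 mm².
A_2 = 60.53 mm².
Equal strain + equilibrium ⇒ each member carries load in proportion to AE: A₁E₁ = 20020000 N, A₂E₂ = 210000 N, ΣAE = 20230000 N.
σ₂ = P·E₂/ΣAE = -48000·3470/20230000 = -8.234 MPa.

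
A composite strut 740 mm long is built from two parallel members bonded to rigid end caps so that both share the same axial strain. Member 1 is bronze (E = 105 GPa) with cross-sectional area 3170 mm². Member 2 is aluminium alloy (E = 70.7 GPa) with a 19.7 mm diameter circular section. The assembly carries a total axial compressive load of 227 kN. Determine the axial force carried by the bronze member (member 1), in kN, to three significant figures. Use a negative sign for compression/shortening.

-213 kN

A_2 = 304.8 mm².
Equal strain + equilibrium ⇒ each member carries load in proportion to AE: A₁E₁ = 332800000 N, A₂E₂ = 21550000 N, ΣAE = 354400000 N.
F₁ = P·A₁E₁/ΣAE = -227000·332800000/354400000 = -213200 N.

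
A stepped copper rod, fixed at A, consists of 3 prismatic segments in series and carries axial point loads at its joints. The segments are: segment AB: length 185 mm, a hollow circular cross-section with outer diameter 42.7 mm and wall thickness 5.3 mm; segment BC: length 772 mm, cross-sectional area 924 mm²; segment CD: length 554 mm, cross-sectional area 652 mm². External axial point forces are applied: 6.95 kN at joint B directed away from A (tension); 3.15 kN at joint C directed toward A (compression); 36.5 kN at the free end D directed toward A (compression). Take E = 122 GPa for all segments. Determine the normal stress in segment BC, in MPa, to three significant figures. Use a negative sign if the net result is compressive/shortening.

-42.9 MPa

Internal axial forces (sectioning from the free end, tension +): N_CD = -36.5 kN, N_BC = -39.65 kN, N_AB = -32.7 kN.
σ_BC = N_BC/A_BC = -39650/924 = -42.91 MPa.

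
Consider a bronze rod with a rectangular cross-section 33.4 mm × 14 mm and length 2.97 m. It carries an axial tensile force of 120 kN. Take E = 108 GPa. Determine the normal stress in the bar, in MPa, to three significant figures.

A = 467.6 mm².
σ = N/A = 120000/467.6 = 256.6 MPa.

257 MPa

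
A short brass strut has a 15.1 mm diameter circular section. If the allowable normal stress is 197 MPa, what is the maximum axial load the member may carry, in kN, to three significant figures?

35.3 kN

A = 179.1 mm².
P_max = σ_allow · A = 197 · 179.1 = 35280 N = 35.28 kN.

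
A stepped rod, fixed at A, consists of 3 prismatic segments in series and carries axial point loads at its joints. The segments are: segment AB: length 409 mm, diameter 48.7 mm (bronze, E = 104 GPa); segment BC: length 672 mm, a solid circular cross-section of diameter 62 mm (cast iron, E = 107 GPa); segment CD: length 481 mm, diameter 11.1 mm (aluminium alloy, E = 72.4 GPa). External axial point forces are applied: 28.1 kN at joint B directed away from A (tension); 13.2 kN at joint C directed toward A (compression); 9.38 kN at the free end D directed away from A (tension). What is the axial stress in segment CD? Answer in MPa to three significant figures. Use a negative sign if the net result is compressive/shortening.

Internal axial forces (sectioning from the free end, tension +): N_CD = 9.38 kN, N_BC = -3.82 kN, N_AB = 24.28 kN.
A_CD = 96.77 mm².
σ_CD = N_CD/A_CD = 9380/96.77 = 96.93 MPa.

96.9 MPa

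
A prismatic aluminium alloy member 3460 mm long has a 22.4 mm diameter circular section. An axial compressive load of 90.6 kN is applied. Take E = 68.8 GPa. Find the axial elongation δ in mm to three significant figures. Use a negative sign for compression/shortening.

A = 394.1 mm².
δ_mech = NL/(AE) = -90600·3460/(394.1·68800) = -11.56 mm.

-11.6 mm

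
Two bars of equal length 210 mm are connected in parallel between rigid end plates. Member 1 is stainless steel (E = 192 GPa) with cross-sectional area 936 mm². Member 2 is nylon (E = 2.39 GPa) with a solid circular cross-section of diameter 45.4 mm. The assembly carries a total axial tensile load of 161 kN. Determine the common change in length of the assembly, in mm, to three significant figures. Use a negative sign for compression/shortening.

A_2 = 1619 mm².
Equal strain + equilibrium ⇒ each member carries load in proportion to AE: A₁E₁ = 179700000 N, A₂E₂ = 3869000 N, ΣAE = 183600000 N.
δ = PL/ΣAE = 161000·210/183600000 = 0.1842 mm.

0.184 mm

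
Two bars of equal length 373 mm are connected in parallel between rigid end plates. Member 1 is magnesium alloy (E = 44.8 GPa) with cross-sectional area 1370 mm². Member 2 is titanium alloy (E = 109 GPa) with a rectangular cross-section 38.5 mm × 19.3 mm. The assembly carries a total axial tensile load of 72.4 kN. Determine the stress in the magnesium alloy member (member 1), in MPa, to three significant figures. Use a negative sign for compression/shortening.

A_2 = 743.1 mm².
Equal strain + equilibrium ⇒ each member carries load in proportion to AE: A₁E₁ = 61380000 N, A₂E₂ = 80990000 N, ΣAE = 142400000 N.
σ₁ = P·E₁/ΣAE = 72400·44800/142400000 = 22.78 MPa.

22.8 MPa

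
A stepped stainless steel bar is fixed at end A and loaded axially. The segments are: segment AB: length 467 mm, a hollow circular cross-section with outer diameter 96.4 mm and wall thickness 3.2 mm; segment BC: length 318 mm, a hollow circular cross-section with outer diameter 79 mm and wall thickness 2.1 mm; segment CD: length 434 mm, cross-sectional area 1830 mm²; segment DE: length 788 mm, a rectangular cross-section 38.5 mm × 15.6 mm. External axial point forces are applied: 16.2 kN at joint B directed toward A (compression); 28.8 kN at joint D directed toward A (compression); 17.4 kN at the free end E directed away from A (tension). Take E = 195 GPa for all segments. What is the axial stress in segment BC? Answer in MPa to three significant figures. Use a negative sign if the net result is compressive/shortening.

-22.5 MPa

Internal axial forces (sectioning from the free end, tension +): N_DE = 17.4 kN, N_CD = -11.4 kN, N_BC = -11.4 kN, N_AB = -27.6 kN.
A_BC = 507.3 mm².
σ_BC = N_BC/A_BC = -11400/507.3 = -22.47 MPa.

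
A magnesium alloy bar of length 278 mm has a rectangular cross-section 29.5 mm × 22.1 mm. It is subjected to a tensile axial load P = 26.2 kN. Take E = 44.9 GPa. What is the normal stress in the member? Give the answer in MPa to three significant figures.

40.2 MPa

A = 652 mm².
σ = N/A = 26200/652 = 40.19 MPa.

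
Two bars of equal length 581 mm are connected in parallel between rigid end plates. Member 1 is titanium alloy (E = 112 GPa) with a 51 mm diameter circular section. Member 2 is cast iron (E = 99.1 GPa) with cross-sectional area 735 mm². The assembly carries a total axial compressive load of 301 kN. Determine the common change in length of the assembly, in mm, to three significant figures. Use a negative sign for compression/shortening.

-0.580 mm

A_1 = 2043 mm².
Equal strain + equilibrium ⇒ each member carries load in proportion to AE: A₁E₁ = 228800000 N, A₂E₂ = 72840000 N, ΣAE = 301600000 N.
δ = PL/ΣAE = -301000·581/301600000 = -0.5798 mm.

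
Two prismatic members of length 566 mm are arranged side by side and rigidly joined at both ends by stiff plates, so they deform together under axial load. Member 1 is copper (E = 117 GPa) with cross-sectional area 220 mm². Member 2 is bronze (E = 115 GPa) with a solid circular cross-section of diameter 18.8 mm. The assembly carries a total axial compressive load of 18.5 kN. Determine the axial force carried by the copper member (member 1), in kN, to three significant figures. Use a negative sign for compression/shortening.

-8.26 kN

A_2 = 277.6 mm².
Equal strain + equilibrium ⇒ each member carries load in proportion to AE: A₁E₁ = 25740000 N, A₂E₂ = 31920000 N, ΣAE = 57660000 N.
F₁ = P·A₁E₁/ΣAE = -18500·25740000/57660000 = -8258 N.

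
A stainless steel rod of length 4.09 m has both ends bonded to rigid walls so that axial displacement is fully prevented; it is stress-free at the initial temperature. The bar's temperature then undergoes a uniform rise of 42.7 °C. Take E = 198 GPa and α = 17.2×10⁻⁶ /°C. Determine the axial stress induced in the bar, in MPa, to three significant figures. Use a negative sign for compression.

Free thermal expansion αLΔT = 17.2e-6 · 4090 · 42.7 = 3.004 mm.
The walls impose strain ε = −(3.004)/4090 = -7.3444e-04; σ = Eε = 198000 · -7.3444e-04 = -145.4 MPa.

-145 MPa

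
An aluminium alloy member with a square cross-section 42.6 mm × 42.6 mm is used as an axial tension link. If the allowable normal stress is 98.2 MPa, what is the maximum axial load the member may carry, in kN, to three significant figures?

178 kN

A = 1815 mm².
P_max = σ_allow · A = 98.2 · 1815 = 178200 N = 178.2 kN.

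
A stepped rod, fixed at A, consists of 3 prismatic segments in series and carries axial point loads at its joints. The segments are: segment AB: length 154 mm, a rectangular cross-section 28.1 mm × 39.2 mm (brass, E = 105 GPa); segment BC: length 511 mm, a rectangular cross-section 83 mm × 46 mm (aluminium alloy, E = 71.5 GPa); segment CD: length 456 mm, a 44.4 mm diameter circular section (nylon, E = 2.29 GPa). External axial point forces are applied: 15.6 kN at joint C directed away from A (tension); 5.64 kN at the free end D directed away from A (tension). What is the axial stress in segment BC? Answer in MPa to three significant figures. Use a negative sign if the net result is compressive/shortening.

5.56 MPa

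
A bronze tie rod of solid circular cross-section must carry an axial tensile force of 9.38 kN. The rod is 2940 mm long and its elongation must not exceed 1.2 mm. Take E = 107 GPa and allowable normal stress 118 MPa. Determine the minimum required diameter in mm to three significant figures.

Required area A ≥ P/σ_allow = 9380/118 = 79.49 mm².
For a solid circular section, d ≥ √(4A/π) = 10.06 mm.
Elongation limit: A ≥ PL/(Eδ_allow) = 9380·2940/(107000·1.2) = 214.8 mm² ⇒ d ≥ 16.54 mm.
The elongation limit governs.

16.5 mm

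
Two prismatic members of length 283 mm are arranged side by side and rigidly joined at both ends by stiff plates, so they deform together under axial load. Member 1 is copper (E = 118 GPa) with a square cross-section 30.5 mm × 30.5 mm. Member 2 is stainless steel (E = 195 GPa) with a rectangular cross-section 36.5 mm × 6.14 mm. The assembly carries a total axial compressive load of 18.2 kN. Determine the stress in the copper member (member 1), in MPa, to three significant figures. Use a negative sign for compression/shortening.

A_1 = 930.2 mm².
A_2 = 224.1 mm².
Equal strain + equilibrium ⇒ each member carries load in proportion to AE: A₁E₁ = 109800000 N, A₂E₂ = 43700000 N, ΣAE = 153500000 N.
σ₁ = P·E₁/ΣAE = -18200·118000/153500000 = -13.99 MPa.

-14.0 MPa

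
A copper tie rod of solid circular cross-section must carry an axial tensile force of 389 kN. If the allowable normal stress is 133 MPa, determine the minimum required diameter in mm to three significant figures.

61.0 mm

Required area A ≥ P/σ_allow = 389000/133 = 2925 mm².
For a solid circular section, d ≥ √(4A/π) = 61.02 mm.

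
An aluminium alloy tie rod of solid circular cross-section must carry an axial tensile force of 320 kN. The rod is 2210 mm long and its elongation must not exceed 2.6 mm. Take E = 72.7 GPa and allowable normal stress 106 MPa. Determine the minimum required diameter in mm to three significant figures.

69.0 mm

Required area A ≥ P/σ_allow = 320000/106 = 3019 mm².
For a solid circular section, d ≥ √(4A/π) = 62 mm.
Elongation limit: A ≥ PL/(Eδ_allow) = 320000·2210/(72700·2.6) = 3741 mm² ⇒ d ≥ 69.02 mm.
The elongation limit governs.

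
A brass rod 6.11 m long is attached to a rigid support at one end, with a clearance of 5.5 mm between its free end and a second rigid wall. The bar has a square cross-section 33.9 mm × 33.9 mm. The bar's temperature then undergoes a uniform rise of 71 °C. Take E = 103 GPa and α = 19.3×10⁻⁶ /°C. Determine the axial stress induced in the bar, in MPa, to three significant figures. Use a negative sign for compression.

-48.4 MPa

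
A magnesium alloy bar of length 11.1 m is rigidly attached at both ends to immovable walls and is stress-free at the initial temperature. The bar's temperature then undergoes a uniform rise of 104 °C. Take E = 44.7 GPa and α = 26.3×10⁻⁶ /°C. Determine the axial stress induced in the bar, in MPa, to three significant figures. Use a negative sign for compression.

-122 MPa

Free thermal expansion αLΔT = 26.3e-6 · 11100 · 104 = 30.36 mm.
The walls impose strain ε = −(30.36)/11100 = -2.7352e-03; σ = Eε = 44700 · -2.7352e-03 = -122.3 MPa.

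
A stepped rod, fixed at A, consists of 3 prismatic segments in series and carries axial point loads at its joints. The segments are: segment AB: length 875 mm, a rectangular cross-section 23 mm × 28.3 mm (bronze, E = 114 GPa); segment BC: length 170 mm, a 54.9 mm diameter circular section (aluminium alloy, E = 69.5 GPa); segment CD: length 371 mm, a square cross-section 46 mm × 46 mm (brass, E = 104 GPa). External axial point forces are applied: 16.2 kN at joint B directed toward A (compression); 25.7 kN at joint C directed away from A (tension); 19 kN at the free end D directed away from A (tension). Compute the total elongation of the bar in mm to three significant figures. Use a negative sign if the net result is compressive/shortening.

0.414 mm

Internal axial forces (sectioning from the free end, tension +): N_CD = 19 kN, N_BC = 44.7 kN, N_AB = 28.5 kN.
A_AB = 650.9 mm².
A_BC = 2367 mm².
A_CD = 2116 mm².
δ_AB = 28500·875/(650.9·114000) = 0.3361 mm
δ_BC = 44700·170/(2367·69500) = 0.04619 mm
δ_CD = 19000·371/(2116·104000) = 0.03203 mm
δ = Σδ_i = 0.4143 mm.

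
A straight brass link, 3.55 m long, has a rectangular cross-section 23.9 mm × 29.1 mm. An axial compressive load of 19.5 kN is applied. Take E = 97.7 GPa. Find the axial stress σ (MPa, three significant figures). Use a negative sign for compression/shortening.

A = 695.5 mm².
σ = N/A = -19500/695.5 = -28.04 MPa.

-28.0 MPa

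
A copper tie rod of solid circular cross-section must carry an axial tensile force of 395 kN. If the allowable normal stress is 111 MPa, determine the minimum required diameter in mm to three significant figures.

Required area A ≥ P/σ_allow = 395000/111 = 3559 mm².
For a solid circular section, d ≥ √(4A/π) = 67.31 mm.

67.3 mm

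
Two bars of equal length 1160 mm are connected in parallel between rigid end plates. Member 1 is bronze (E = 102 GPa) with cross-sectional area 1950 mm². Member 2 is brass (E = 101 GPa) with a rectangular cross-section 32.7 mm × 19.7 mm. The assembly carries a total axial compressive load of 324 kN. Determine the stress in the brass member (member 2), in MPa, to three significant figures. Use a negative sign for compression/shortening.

A_2 = 644.2 mm².
Equal strain + equilibrium ⇒ each member carries load in proportion to AE: A₁E₁ = 198900000 N, A₂E₂ = 65060000 N, ΣAE = 264000000 N.
σ₂ = P·E₂/ΣAE = -324000·101000/264000000 = -124 MPa.

-124 MPa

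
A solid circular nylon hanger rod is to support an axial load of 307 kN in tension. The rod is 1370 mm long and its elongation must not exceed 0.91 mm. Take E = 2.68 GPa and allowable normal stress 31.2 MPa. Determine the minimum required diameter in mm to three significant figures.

Required area A ≥ P/σ_allow = 307000/31.2 = 9840 mm².
For a solid circular section, d ≥ √(4A/π) = 111.9 mm.
Elongation limit: A ≥ PL/(Eδ_allow) = 307000·1370/(2680·0.91) = 172500 mm² ⇒ d ≥ 468.6 mm.
The elongation limit governs.

469 mm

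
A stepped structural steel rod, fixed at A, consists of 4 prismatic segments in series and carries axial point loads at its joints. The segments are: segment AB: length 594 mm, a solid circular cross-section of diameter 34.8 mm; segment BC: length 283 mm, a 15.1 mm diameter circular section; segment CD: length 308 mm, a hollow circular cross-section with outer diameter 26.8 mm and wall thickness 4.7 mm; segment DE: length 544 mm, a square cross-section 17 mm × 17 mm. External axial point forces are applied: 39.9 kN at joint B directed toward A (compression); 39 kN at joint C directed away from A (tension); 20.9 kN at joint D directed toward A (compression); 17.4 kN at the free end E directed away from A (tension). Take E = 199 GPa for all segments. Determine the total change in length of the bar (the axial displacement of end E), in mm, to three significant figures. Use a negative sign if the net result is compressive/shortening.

0.416 mm

Internal axial forces (sectioning from the free end, tension +): N_DE = 17.4 kN, N_CD = -3.5 kN, N_BC = 35.5 kN, N_AB = -4.4 kN.
A_AB = 951.1 mm².
A_BC = 179.1 mm².
A_CD = 326.3 mm².
A_DE = 289 mm².
δ_AB = -4400·594/(951.1·199000) = -0.01381 mm
δ_BC = 35500·283/(179.1·199000) = 0.2819 mm
δ_CD = -3500·308/(326.3·199000) = -0.0166 mm
δ_DE = 17400·544/(289·199000) = 0.1646 mm
δ = Σδ_i = 0.4161 mm.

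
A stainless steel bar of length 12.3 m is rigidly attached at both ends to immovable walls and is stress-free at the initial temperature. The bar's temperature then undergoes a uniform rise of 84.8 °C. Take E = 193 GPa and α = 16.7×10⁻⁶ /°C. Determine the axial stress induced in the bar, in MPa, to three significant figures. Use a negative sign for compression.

Free thermal expansion αLΔT = 16.7e-6 · 12300 · 84.8 = 17.42 mm.
The walls impose strain ε = −(17.42)/12300 = -1.4162e-03; σ = Eε = 193000 · -1.4162e-03 = -273.3 MPa.

-273 MPa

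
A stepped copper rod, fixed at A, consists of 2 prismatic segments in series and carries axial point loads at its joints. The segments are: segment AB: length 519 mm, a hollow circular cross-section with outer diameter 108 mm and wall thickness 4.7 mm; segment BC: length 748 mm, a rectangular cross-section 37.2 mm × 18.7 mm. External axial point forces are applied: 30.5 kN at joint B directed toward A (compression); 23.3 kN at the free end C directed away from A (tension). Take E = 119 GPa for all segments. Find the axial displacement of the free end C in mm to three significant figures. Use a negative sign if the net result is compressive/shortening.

Internal axial forces (sectioning from the free end, tension +): N_BC = 23.3 kN, N_AB = -7.2 kN.
A_AB = 1525 mm².
A_BC = 695.6 mm².
δ_AB = -7200·519/(1525·119000) = -0.02059 mm
δ_BC = 23300·748/(695.6·119000) = 0.2105 mm
δ = Σδ_i = 0.1899 mm.

0.190 mm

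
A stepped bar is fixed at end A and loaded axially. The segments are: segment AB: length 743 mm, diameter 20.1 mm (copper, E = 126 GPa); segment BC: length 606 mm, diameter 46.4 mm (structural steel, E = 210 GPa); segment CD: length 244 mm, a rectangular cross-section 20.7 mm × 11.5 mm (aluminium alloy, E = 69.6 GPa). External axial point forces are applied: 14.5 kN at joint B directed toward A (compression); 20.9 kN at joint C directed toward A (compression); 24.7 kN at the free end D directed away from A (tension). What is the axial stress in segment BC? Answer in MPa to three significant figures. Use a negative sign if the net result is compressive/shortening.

Internal axial forces (sectioning from the free end, tension +): N_CD = 24.7 kN, N_BC = 3.8 kN, N_AB = -10.7 kN.
A_BC = 1691 mm².
σ_BC = N_BC/A_BC = 3800/1691 = 2.247 MPa.

2.25 MPa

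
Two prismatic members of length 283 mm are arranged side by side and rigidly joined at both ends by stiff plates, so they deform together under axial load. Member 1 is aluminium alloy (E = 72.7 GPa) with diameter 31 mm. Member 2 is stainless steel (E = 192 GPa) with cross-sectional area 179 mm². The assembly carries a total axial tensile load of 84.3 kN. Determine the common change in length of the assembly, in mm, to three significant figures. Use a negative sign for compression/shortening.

A_1 = 754.8 mm².
Equal strain + equilibrium ⇒ each member carries load in proportion to AE: A₁E₁ = 54870000 N, A₂E₂ = 34370000 N, ΣAE = 89240000 N.
δ = PL/ΣAE = 84300·283/89240000 = 0.2673 mm.

0.267 mm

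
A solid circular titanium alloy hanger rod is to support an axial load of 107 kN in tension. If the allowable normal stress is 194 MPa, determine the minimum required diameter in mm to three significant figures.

Required area A ≥ P/σ_allow = 107000/194 = 551.5 mm².
For a solid circular section, d ≥ √(4A/π) = 26.5 mm.

26.5 mm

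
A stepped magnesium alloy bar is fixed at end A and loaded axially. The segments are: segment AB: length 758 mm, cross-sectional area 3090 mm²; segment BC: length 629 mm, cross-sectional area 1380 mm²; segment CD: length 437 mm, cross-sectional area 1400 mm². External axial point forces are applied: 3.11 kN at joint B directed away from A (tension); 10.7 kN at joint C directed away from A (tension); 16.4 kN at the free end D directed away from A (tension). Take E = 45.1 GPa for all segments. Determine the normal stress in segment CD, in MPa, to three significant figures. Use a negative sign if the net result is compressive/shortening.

Internal axial forces (sectioning from the free end, tension +): N_CD = 16.4 kN, N_BC = 27.1 kN, N_AB = 30.21 kN.
σ_CD = N_CD/A_CD = 16400/1400 = 11.71 MPa.

11.7 MPa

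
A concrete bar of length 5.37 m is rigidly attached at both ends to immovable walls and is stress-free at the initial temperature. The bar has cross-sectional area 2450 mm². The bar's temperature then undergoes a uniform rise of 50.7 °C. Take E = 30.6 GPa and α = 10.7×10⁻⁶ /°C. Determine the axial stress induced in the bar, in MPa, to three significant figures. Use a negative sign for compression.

-16.6 MPa

Free thermal expansion αLΔT = 10.7e-6 · 5370 · 50.7 = 2.913 mm.
The walls impose strain ε = −(2.913)/5370 = -5.4249e-04; σ = Eε = 30600 · -5.4249e-04 = -16.6 MPa.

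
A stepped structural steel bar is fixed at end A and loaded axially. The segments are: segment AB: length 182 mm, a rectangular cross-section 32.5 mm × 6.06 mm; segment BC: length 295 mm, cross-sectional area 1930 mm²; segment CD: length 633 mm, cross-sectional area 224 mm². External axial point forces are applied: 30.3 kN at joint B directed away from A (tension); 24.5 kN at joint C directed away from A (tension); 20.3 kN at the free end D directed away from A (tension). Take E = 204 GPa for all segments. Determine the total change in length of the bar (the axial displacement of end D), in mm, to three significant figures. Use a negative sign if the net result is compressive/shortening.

0.655 mm

Internal axial forces (sectioning from the free end, tension +): N_CD = 20.3 kN, N_BC = 44.8 kN, N_AB = 75.1 kN.
A_AB = 196.9 mm².
δ_AB = 75100·182/(196.9·204000) = 0.3402 mm
δ_BC = 44800·295/(1930·204000) = 0.03357 mm
δ_CD = 20300·633/(224·204000) = 0.2812 mm
δ = Σδ_i = 0.655 mm.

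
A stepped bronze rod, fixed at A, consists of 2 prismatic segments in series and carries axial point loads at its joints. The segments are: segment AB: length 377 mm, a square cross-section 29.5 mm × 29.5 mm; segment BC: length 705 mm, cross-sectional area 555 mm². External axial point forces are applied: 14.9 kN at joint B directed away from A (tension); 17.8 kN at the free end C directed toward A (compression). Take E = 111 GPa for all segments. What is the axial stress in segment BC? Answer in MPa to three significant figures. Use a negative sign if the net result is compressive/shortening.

-32.1 MPa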